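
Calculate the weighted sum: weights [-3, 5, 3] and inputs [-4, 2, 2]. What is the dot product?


Element-wise products:
-3 * -4 = 12
5 * 2 = 10
3 * 2 = 6
Sum = 12 + 10 + 6
= 28

28


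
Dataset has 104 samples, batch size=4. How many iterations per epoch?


Iterations per epoch = dataset_size / batch_size
= 104 / 4
= 26

26


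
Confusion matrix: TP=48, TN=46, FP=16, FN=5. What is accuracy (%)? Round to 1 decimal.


Accuracy = (TP + TN) / (TP + TN + FP + FN) * 100
= (48 + 46) / (48 + 46 + 16 + 5)
= 94 / 115
= 0.8174
= 81.7%

81.7


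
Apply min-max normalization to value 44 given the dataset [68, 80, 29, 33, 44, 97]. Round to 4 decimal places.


Min = 29, Max = 97
Range = 97 - 29 = 68
Scaled = (x - min) / (max - min)
= (44 - 29) / 68
= 15 / 68
= 0.2206

0.2206


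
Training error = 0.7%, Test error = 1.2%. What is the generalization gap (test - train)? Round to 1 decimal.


Generalization gap = test_error - train_error
= 1.2 - 0.7
= 0.5%
A small gap suggests good generalization.

0.5


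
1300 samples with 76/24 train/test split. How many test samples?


Train samples = 1300 * 76% = 988
Test samples = 1300 - 988
= 312

312


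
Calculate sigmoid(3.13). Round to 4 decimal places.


sigmoid(z) = 1 / (1 + exp(-z))
exp(-(3.13)) = exp(-3.13) = 0.0437
1 + 0.0437 = 1.0437
1 / 1.0437 = 0.9581

0.9581


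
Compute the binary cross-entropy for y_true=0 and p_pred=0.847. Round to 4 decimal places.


For y=0: Loss = -log(1-p)
= -log(1 - 0.847)
= -log(0.153)
= -(-1.8773)
= 1.8773

1.8773


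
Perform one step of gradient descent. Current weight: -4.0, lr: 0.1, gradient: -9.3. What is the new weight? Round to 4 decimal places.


w_new = w_old - lr * gradient
= -4.0 - 0.1 * -9.3
= -4.0 - (-0.93)
= -3.0700

-3.0700


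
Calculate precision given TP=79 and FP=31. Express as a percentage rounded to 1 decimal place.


Precision = TP / (TP + FP) * 100
= 79 / (79 + 31)
= 79 / 110
= 0.7182
= 71.8%

71.8


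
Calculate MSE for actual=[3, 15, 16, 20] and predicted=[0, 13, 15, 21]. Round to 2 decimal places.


Differences: [3, 2, 1, -1]
Squared errors: [9, 4, 1, 1]
Sum of squared errors = 15
MSE = 15 / 4 = 3.75

3.75


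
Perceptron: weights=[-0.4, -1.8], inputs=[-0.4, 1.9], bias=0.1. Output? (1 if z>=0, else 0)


z = w . x + b
= -0.4*-0.4 + -1.8*1.9 + 0.1
= 0.16 + -3.42 + 0.1
= -3.26 + 0.1
= -3.16
Since z = -3.16 < 0, output = 0

0


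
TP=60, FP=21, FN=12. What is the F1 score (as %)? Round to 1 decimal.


Precision = TP / (TP + FP) = 60 / 81 = 0.7407
Recall = TP / (TP + FN) = 60 / 72 = 0.8333
F1 = 2 * P * R / (P + R)
= 2 * 0.7407 * 0.8333 / (0.7407 + 0.8333)
= 1.2346 / 1.5741
= 0.7843
As percentage: 78.4%

78.4


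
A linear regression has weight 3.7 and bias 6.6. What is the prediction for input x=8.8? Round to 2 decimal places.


y = 3.7 * 8.8 + (6.6)
= 32.56 + (6.6)
= 39.16

39.16


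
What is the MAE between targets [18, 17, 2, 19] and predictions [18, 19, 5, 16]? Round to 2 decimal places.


Absolute errors: [0, 2, 3, 3]
Sum of absolute errors = 8
MAE = 8 / 4 = 2.00

2.00


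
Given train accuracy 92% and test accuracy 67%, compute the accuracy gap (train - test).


Gap = train_accuracy - test_accuracy
= 92 - 67
= 25%
This large gap strongly indicates overfitting.

25


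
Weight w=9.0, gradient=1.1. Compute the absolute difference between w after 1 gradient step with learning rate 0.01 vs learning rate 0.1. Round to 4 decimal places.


With lr=0.01: w_new = 9.0 - 0.01 * 1.1 = 8.989
With lr=0.1: w_new = 9.0 - 0.1 * 1.1 = 8.89
Absolute difference = |8.989 - 8.89|
= 0.0990

0.0990


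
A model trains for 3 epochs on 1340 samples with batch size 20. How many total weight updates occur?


Iterations per epoch = 1340 / 20 = 67
Total updates = iterations_per_epoch * epochs
= 67 * 3
= 201

201


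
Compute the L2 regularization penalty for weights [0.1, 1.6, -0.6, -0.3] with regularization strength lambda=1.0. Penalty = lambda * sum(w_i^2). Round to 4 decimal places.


Squaring each weight:
0.1^2 = 0.01
1.6^2 = 2.56
(-0.6)^2 = 0.36
(-0.3)^2 = 0.09
Sum of squares = 3.02
Penalty = 1.0 * 3.02 = 3.0200

3.0200


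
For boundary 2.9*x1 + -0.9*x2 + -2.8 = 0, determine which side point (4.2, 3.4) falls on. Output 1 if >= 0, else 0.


Compute 2.9 * 4.2 + -0.9 * 3.4 + -2.8
= 12.18 + -3.06 + -2.8
= 6.32
Since 6.32 >= 0, the point is on the positive side.

1


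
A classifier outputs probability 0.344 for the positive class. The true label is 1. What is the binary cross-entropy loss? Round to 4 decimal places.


For y=1: Loss = -log(p)
= -log(0.344)
= -(-1.0671)
= 1.0671

1.0671


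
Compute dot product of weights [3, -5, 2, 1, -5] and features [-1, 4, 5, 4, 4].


Element-wise products:
3 * -1 = -3
-5 * 4 = -20
2 * 5 = 10
1 * 4 = 4
-5 * 4 = -20
Sum = -3 + -20 + 10 + 4 + -20
= -29

-29


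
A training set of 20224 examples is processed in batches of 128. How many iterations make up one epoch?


Iterations per epoch = dataset_size / batch_size
= 20224 / 128
= 158

158


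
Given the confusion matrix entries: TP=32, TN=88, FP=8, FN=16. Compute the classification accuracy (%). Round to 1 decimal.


Accuracy = (TP + TN) / (TP + TN + FP + FN) * 100
= (32 + 88) / (32 + 88 + 8 + 16)
= 120 / 144
= 0.8333
= 83.3%

83.3


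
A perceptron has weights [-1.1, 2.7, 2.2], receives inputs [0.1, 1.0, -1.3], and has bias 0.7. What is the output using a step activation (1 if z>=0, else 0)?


z = w . x + b
= -1.1*0.1 + 2.7*1.0 + 2.2*-1.3 + 0.7
= -0.11 + 2.7 + -2.86 + 0.7
= -0.27 + 0.7
= 0.43
Since z = 0.43 >= 0, output = 1

1


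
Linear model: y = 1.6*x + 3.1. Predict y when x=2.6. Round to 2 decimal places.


y = 1.6 * 2.6 + (3.1)
= 4.16 + (3.1)
= 7.26

7.26


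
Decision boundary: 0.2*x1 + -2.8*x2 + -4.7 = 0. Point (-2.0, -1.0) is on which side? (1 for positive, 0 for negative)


Compute 0.2 * -2.0 + -2.8 * -1.0 + -4.7
= -0.4 + 2.8 + -4.7
= -2.3
Since -2.3 < 0, the point is on the negative side.

0


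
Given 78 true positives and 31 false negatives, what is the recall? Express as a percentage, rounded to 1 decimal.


Recall = TP / (TP + FN) * 100
= 78 / (78 + 31)
= 78 / 109
= 0.7156
= 71.6%

71.6


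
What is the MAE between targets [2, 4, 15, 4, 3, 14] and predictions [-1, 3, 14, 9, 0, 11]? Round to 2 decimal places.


Absolute errors: [3, 1, 1, 5, 3, 3]
Sum of absolute errors = 16
MAE = 16 / 6 = 2.67

2.67


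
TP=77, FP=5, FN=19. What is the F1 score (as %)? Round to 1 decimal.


Precision = TP / (TP + FP) = 77 / 82 = 0.939
Recall = TP / (TP + FN) = 77 / 96 = 0.8021
F1 = 2 * P * R / (P + R)
= 2 * 0.939 * 0.8021 / (0.939 + 0.8021)
= 1.5064 / 1.7411
= 0.8652
As percentage: 86.5%

86.5


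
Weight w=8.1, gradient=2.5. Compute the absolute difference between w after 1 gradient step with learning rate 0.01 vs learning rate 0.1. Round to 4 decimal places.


With lr=0.01: w_new = 8.1 - 0.01 * 2.5 = 8.075
With lr=0.1: w_new = 8.1 - 0.1 * 2.5 = 7.85
Absolute difference = |8.075 - 7.85|
= 0.2250

0.2250


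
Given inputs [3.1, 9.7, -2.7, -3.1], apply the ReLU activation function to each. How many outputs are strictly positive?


ReLU(x) = max(0, x) for each element:
ReLU(3.1) = 3.1
ReLU(9.7) = 9.7
ReLU(-2.7) = 0
ReLU(-3.1) = 0
Active neurons (>0): 2

2


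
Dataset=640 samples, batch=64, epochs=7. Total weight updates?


Iterations per epoch = 640 / 64 = 10
Total updates = iterations_per_epoch * epochs
= 10 * 7
= 70

70


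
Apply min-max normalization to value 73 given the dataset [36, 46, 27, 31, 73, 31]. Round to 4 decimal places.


Min = 27, Max = 73
Range = 73 - 27 = 46
Scaled = (x - min) / (max - min)
= (73 - 27) / 46
= 46 / 46
= 1.0000

1.0000


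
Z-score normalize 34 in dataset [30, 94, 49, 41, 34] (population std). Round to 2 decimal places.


Mean = (30 + 94 + 49 + 41 + 34) / 5 = 49.6
Variance = sum((x_i - mean)^2) / n = 534.64
Std = sqrt(534.64) = 23.1223
Z = (x - mean) / std
= (34 - 49.6) / 23.1223
= -15.6 / 23.1223
= -0.67

-0.67


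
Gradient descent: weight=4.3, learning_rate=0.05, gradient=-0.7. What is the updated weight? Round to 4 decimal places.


w_new = w_old - lr * gradient
= 4.3 - 0.05 * -0.7
= 4.3 - (-0.035)
= 4.3350

4.3350


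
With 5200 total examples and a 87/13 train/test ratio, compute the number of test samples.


Train samples = 5200 * 87% = 4524
Test samples = 5200 - 4524
= 676

676


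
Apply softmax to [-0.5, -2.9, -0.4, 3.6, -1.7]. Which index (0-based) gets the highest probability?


Softmax is a monotonic transformation, so it preserves the argmax.
We need to find the index of the maximum logit.
Index 0: -0.5
Index 1: -2.9
Index 2: -0.4
Index 3: 3.6
Index 4: -1.7
Maximum logit = 3.6 at index 3

3


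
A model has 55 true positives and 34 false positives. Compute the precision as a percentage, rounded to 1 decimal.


Precision = TP / (TP + FP) * 100
= 55 / (55 + 34)
= 55 / 89
= 0.618
= 61.8%

61.8


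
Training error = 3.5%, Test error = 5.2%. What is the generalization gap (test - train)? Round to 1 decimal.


Generalization gap = test_error - train_error
= 5.2 - 3.5
= 1.7%
A small gap suggests good generalization.

1.7


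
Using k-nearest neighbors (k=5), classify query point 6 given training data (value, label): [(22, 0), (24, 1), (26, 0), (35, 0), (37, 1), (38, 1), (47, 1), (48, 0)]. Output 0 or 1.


Distances from query 6:
Point 22 (class 0): distance = 16
Point 24 (class 1): distance = 18
Point 26 (class 0): distance = 20
Point 35 (class 0): distance = 29
Point 37 (class 1): distance = 31
K=5 nearest neighbors: classes = [0, 1, 0, 0, 1]
Votes for class 1: 2 / 5
Majority vote => class 0

0


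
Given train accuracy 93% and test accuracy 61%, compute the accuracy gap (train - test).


Gap = train_accuracy - test_accuracy
= 93 - 61
= 32%
This large gap strongly indicates overfitting.

32


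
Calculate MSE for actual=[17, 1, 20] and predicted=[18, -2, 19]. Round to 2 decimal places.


Differences: [-1, 3, 1]
Squared errors: [1, 9, 1]
Sum of squared errors = 11
MSE = 11 / 3 = 3.67

3.67


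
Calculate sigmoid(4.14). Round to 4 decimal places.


sigmoid(z) = 1 / (1 + exp(-z))
exp(-(4.14)) = exp(-4.14) = 0.0159
1 + 0.0159 = 1.0159
1 / 1.0159 = 0.9843

0.9843


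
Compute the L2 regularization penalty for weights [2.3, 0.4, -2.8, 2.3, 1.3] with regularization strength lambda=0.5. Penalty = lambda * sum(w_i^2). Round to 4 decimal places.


Squaring each weight:
2.3^2 = 5.29
0.4^2 = 0.16
(-2.8)^2 = 7.84
2.3^2 = 5.29
1.3^2 = 1.69
Sum of squares = 20.27
Penalty = 0.5 * 20.27 = 10.1350

10.1350


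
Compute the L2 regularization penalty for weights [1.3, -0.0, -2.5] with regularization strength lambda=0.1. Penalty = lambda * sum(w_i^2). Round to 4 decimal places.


Squaring each weight:
1.3^2 = 1.69
(-0.0)^2 = 0.0
(-2.5)^2 = 6.25
Sum of squares = 7.94
Penalty = 0.1 * 7.94 = 0.7940

0.7940


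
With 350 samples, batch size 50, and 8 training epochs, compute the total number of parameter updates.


Iterations per epoch = 350 / 50 = 7
Total updates = iterations_per_epoch * epochs
= 7 * 8
= 56

56


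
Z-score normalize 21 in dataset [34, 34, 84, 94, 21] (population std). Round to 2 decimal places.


Mean = (34 + 34 + 84 + 94 + 21) / 5 = 53.4
Variance = sum((x_i - mean)^2) / n = 877.44
Std = sqrt(877.44) = 29.6216
Z = (x - mean) / std
= (21 - 53.4) / 29.6216
= -32.4 / 29.6216
= -1.09

-1.09


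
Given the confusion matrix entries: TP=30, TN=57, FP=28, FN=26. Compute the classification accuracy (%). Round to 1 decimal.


Accuracy = (TP + TN) / (TP + TN + FP + FN) * 100
= (30 + 57) / (30 + 57 + 28 + 26)
= 87 / 141
= 0.617
= 61.7%

61.7


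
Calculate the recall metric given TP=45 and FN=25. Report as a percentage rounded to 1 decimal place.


Recall = TP / (TP + FN) * 100
= 45 / (45 + 25)
= 45 / 70
= 0.6429
= 64.3%

64.3


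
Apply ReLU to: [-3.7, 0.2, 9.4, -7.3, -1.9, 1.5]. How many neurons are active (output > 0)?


ReLU(x) = max(0, x) for each element:
ReLU(-3.7) = 0
ReLU(0.2) = 0.2
ReLU(9.4) = 9.4
ReLU(-7.3) = 0
ReLU(-1.9) = 0
ReLU(1.5) = 1.5
Active neurons (>0): 3

3


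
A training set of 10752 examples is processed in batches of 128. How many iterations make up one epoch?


Iterations per epoch = dataset_size / batch_size
= 10752 / 128
= 84

84


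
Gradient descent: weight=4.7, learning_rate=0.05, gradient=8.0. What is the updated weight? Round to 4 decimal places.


w_new = w_old - lr * gradient
= 4.7 - 0.05 * 8.0
= 4.7 - (0.4)
= 4.3000

4.3000


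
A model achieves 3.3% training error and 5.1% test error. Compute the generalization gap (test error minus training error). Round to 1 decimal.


Generalization gap = test_error - train_error
= 5.1 - 3.3
= 1.8%
A small gap suggests good generalization.

1.8


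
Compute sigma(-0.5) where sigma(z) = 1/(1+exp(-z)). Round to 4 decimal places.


sigmoid(z) = 1 / (1 + exp(-z))
exp(-(-0.5)) = exp(0.5) = 1.6487
1 + 1.6487 = 2.6487
1 / 2.6487 = 0.3775

0.3775


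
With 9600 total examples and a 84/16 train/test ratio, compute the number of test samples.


Train samples = 9600 * 84% = 8064
Test samples = 9600 - 8064
= 1536

1536


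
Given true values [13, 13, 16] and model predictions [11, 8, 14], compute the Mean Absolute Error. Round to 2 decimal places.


Absolute errors: [2, 5, 2]
Sum of absolute errors = 9
MAE = 9 / 3 = 3.00

3.00


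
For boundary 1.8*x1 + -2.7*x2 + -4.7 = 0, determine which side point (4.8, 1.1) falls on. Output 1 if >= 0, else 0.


Compute 1.8 * 4.8 + -2.7 * 1.1 + -4.7
= 8.64 + -2.97 + -4.7
= 0.97
Since 0.97 >= 0, the point is on the positive side.

1


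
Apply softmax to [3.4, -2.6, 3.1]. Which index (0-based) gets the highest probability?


Softmax is a monotonic transformation, so it preserves the argmax.
We need to find the index of the maximum logit.
Index 0: 3.4
Index 1: -2.6
Index 2: 3.1
Maximum logit = 3.4 at index 0

0


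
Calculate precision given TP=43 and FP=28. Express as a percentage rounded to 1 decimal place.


Precision = TP / (TP + FP) * 100
= 43 / (43 + 28)
= 43 / 71
= 0.6056
= 60.6%

60.6


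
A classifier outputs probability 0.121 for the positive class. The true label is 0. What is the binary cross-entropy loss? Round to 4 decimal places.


For y=0: Loss = -log(1-p)
= -log(1 - 0.121)
= -log(0.879)
= -(-0.129)
= 0.1290

0.1290


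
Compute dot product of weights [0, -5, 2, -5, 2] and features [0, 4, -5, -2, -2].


Element-wise products:
0 * 0 = 0
-5 * 4 = -20
2 * -5 = -10
-5 * -2 = 10
2 * -2 = -4
Sum = 0 + -20 + -10 + 10 + -4
= -24

-24


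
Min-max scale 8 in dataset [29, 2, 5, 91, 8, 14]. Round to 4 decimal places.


Min = 2, Max = 91
Range = 91 - 2 = 89
Scaled = (x - min) / (max - min)
= (8 - 2) / 89
= 6 / 89
= 0.0674

0.0674


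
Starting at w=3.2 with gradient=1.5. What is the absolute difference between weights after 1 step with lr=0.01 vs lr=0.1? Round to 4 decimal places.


With lr=0.01: w_new = 3.2 - 0.01 * 1.5 = 3.185
With lr=0.1: w_new = 3.2 - 0.1 * 1.5 = 3.05
Absolute difference = |3.185 - 3.05|
= 0.1350

0.1350


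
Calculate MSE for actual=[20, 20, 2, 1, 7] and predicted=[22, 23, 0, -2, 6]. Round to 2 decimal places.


Differences: [-2, -3, 2, 3, 1]
Squared errors: [4, 9, 4, 9, 1]
Sum of squared errors = 27
MSE = 27 / 5 = 5.40

5.40


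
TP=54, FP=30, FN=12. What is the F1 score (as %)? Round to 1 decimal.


Precision = TP / (TP + FP) = 54 / 84 = 0.6429
Recall = TP / (TP + FN) = 54 / 66 = 0.8182
F1 = 2 * P * R / (P + R)
= 2 * 0.6429 * 0.8182 / (0.6429 + 0.8182)
= 1.0519 / 1.461
= 0.72
As percentage: 72.0%

72.0


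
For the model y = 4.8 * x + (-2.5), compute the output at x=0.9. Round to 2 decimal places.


y = 4.8 * 0.9 + (-2.5)
= 4.32 + (-2.5)
= 1.82

1.82


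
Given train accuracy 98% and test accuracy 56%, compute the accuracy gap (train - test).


Gap = train_accuracy - test_accuracy
= 98 - 56
= 42%
This large gap strongly indicates overfitting.

42


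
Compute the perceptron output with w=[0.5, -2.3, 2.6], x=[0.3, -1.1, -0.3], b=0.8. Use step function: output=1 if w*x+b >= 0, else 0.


z = w . x + b
= 0.5*0.3 + -2.3*-1.1 + 2.6*-0.3 + 0.8
= 0.15 + 2.53 + -0.78 + 0.8
= 1.9 + 0.8
= 2.7
Since z = 2.7 >= 0, output = 1

1


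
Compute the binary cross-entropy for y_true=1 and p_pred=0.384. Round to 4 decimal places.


For y=1: Loss = -log(p)
= -log(0.384)
= -(-0.9571)
= 0.9571

0.9571


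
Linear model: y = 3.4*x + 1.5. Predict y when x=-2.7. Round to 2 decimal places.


y = 3.4 * -2.7 + (1.5)
= -9.18 + (1.5)
= -7.68

-7.68


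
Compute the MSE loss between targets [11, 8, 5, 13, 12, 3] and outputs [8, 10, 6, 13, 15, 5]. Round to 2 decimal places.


Differences: [3, -2, -1, 0, -3, -2]
Squared errors: [9, 4, 1, 0, 9, 4]
Sum of squared errors = 27
MSE = 27 / 6 = 4.50

4.50


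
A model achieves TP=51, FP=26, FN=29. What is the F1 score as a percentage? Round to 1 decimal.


Precision = TP / (TP + FP) = 51 / 77 = 0.6623
Recall = TP / (TP + FN) = 51 / 80 = 0.6375
F1 = 2 * P * R / (P + R)
= 2 * 0.6623 * 0.6375 / (0.6623 + 0.6375)
= 0.8445 / 1.2998
= 0.6497
As percentage: 65.0%

65.0


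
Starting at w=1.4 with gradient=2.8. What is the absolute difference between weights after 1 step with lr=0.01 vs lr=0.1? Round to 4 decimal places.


With lr=0.01: w_new = 1.4 - 0.01 * 2.8 = 1.372
With lr=0.1: w_new = 1.4 - 0.1 * 2.8 = 1.12
Absolute difference = |1.372 - 1.12|
= 0.2520

0.2520


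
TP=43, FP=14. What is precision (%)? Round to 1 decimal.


Precision = TP / (TP + FP) * 100
= 43 / (43 + 14)
= 43 / 57
= 0.7544
= 75.4%

75.4


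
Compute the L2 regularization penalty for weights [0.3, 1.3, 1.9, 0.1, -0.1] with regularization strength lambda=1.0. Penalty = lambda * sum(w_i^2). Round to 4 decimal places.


Squaring each weight:
0.3^2 = 0.09
1.3^2 = 1.69
1.9^2 = 3.61
0.1^2 = 0.01
(-0.1)^2 = 0.01
Sum of squares = 5.41
Penalty = 1.0 * 5.41 = 5.4100

5.4100


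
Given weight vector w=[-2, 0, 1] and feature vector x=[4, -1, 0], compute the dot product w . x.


Element-wise products:
-2 * 4 = -8
0 * -1 = 0
1 * 0 = 0
Sum = -8 + 0 + 0
= -8

-8


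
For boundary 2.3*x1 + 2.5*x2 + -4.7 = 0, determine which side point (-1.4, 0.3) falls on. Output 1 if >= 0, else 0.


Compute 2.3 * -1.4 + 2.5 * 0.3 + -4.7
= -3.22 + 0.75 + -4.7
= -7.17
Since -7.17 < 0, the point is on the negative side.

0


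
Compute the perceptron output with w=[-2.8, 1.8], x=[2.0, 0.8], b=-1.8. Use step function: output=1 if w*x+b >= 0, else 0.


z = w . x + b
= -2.8*2.0 + 1.8*0.8 + -1.8
= -5.6 + 1.44 + -1.8
= -4.16 + -1.8
= -5.96
Since z = -5.96 < 0, output = 0

0


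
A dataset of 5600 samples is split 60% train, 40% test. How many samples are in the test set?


Train samples = 5600 * 60% = 3360
Test samples = 5600 - 3360
= 2240

2240


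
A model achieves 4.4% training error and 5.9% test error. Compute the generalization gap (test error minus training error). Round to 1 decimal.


Generalization gap = test_error - train_error
= 5.9 - 4.4
= 1.5%
A small gap suggests good generalization.

1.5


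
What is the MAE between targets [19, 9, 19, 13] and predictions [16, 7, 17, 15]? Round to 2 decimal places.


Absolute errors: [3, 2, 2, 2]
Sum of absolute errors = 9
MAE = 9 / 4 = 2.25

2.25


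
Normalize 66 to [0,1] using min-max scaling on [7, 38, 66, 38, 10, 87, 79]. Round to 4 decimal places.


Min = 7, Max = 87
Range = 87 - 7 = 80
Scaled = (x - min) / (max - min)
= (66 - 7) / 80
= 59 / 80
= 0.7375

0.7375


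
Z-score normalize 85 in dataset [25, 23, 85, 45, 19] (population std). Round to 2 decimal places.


Mean = (25 + 23 + 85 + 45 + 19) / 5 = 39.4
Variance = sum((x_i - mean)^2) / n = 600.64
Std = sqrt(600.64) = 24.508
Z = (x - mean) / std
= (85 - 39.4) / 24.508
= 45.6 / 24.508
= 1.86

1.86


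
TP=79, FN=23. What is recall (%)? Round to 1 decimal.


Recall = TP / (TP + FN) * 100
= 79 / (79 + 23)
= 79 / 102
= 0.7745
= 77.5%

77.5


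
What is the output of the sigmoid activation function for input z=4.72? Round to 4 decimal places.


sigmoid(z) = 1 / (1 + exp(-z))
exp(-(4.72)) = exp(-4.72) = 0.0089
1 + 0.0089 = 1.0089
1 / 1.0089 = 0.9912

0.9912


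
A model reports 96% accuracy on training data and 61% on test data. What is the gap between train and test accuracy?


Gap = train_accuracy - test_accuracy
= 96 - 61
= 35%
This large gap strongly indicates overfitting.

35


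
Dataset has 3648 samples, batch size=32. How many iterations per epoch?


Iterations per epoch = dataset_size / batch_size
= 3648 / 32
= 114

114


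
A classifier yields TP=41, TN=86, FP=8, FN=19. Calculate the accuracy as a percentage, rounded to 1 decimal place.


Accuracy = (TP + TN) / (TP + TN + FP + FN) * 100
= (41 + 86) / (41 + 86 + 8 + 19)
= 127 / 154
= 0.8247
= 82.5%

82.5


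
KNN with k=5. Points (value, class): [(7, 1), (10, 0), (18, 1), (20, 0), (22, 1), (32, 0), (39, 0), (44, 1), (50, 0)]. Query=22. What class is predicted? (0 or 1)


Distances from query 22:
Point 22 (class 1): distance = 0
Point 20 (class 0): distance = 2
Point 18 (class 1): distance = 4
Point 32 (class 0): distance = 10
Point 10 (class 0): distance = 12
K=5 nearest neighbors: classes = [1, 0, 1, 0, 0]
Votes for class 1: 2 / 5
Majority vote => class 0

0


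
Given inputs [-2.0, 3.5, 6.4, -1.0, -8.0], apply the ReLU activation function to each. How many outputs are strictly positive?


ReLU(x) = max(0, x) for each element:
ReLU(-2.0) = 0
ReLU(3.5) = 3.5
ReLU(6.4) = 6.4
ReLU(-1.0) = 0
ReLU(-8.0) = 0
Active neurons (>0): 2

2


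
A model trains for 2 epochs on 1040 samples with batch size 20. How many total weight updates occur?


Iterations per epoch = 1040 / 20 = 52
Total updates = iterations_per_epoch * epochs
= 52 * 2
= 104

104


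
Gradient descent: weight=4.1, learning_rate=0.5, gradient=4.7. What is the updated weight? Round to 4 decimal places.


w_new = w_old - lr * gradient
= 4.1 - 0.5 * 4.7
= 4.1 - (2.35)
= 1.7500

1.7500


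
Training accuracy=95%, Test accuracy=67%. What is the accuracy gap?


Gap = train_accuracy - test_accuracy
= 95 - 67
= 28%
This large gap strongly indicates overfitting.

28


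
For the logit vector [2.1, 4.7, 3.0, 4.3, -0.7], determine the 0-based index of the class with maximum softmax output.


Softmax is a monotonic transformation, so it preserves the argmax.
We need to find the index of the maximum logit.
Index 0: 2.1
Index 1: 4.7
Index 2: 3.0
Index 3: 4.3
Index 4: -0.7
Maximum logit = 4.7 at index 1

1


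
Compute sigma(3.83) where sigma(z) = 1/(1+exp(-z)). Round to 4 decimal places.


sigmoid(z) = 1 / (1 + exp(-z))
exp(-(3.83)) = exp(-3.83) = 0.0217
1 + 0.0217 = 1.0217
1 / 1.0217 = 0.9788

0.9788


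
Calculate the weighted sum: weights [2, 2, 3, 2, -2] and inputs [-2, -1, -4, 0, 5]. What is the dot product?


Element-wise products:
2 * -2 = -4
2 * -1 = -2
3 * -4 = -12
2 * 0 = 0
-2 * 5 = -10
Sum = -4 + -2 + -12 + 0 + -10
= -28

-28


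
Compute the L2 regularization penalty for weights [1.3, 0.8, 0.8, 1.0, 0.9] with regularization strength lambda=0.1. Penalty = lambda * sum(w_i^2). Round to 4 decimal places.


Squaring each weight:
1.3^2 = 1.69
0.8^2 = 0.64
0.8^2 = 0.64
1.0^2 = 1.0
0.9^2 = 0.81
Sum of squares = 4.78
Penalty = 0.1 * 4.78 = 0.4780

0.4780


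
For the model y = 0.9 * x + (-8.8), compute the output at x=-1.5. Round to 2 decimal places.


y = 0.9 * -1.5 + (-8.8)
= -1.35 + (-8.8)
= -10.15

-10.15


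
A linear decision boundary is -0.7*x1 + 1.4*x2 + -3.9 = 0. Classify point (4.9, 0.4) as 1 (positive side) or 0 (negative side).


Compute -0.7 * 4.9 + 1.4 * 0.4 + -3.9
= -3.43 + 0.56 + -3.9
= -6.77
Since -6.77 < 0, the point is on the negative side.

0


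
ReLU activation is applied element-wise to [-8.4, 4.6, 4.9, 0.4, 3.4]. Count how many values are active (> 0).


ReLU(x) = max(0, x) for each element:
ReLU(-8.4) = 0
ReLU(4.6) = 4.6
ReLU(4.9) = 4.9
ReLU(0.4) = 0.4
ReLU(3.4) = 3.4
Active neurons (>0): 4

4


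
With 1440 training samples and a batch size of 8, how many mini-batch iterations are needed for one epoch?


Iterations per epoch = dataset_size / batch_size
= 1440 / 8
= 180

180


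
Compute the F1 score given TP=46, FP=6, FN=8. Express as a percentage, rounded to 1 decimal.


Precision = TP / (TP + FP) = 46 / 52 = 0.8846
Recall = TP / (TP + FN) = 46 / 54 = 0.8519
F1 = 2 * P * R / (P + R)
= 2 * 0.8846 * 0.8519 / (0.8846 + 0.8519)
= 1.5071 / 1.7365
= 0.8679
As percentage: 86.8%

86.8


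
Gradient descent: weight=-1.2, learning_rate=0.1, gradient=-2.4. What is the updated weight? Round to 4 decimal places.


w_new = w_old - lr * gradient
= -1.2 - 0.1 * -2.4
= -1.2 - (-0.24)
= -0.9600

-0.9600


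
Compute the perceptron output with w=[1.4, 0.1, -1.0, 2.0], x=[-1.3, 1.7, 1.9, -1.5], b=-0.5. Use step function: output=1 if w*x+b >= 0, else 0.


z = w . x + b
= 1.4*-1.3 + 0.1*1.7 + -1.0*1.9 + 2.0*-1.5 + -0.5
= -1.82 + 0.17 + -1.9 + -3.0 + -0.5
= -6.55 + -0.5
= -7.05
Since z = -7.05 < 0, output = 0

0


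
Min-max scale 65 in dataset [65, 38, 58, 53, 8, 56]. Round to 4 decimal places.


Min = 8, Max = 65
Range = 65 - 8 = 57
Scaled = (x - min) / (max - min)
= (65 - 8) / 57
= 57 / 57
= 1.0000

1.0000


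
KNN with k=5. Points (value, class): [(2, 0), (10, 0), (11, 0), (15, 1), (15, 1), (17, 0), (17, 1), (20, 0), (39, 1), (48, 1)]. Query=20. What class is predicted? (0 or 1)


Distances from query 20:
Point 20 (class 0): distance = 0
Point 17 (class 0): distance = 3
Point 17 (class 1): distance = 3
Point 15 (class 1): distance = 5
Point 15 (class 1): distance = 5
K=5 nearest neighbors: classes = [0, 0, 1, 1, 1]
Votes for class 1: 3 / 5
Majority vote => class 1

1


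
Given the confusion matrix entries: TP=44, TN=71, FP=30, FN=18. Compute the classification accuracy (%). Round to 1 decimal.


Accuracy = (TP + TN) / (TP + TN + FP + FN) * 100
= (44 + 71) / (44 + 71 + 30 + 18)
= 115 / 163
= 0.7055
= 70.6%

70.6


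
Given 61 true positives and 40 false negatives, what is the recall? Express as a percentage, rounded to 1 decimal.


Recall = TP / (TP + FN) * 100
= 61 / (61 + 40)
= 61 / 101
= 0.604
= 60.4%

60.4


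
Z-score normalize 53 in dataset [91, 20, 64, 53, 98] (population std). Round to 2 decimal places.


Mean = (91 + 20 + 64 + 53 + 98) / 5 = 65.2
Variance = sum((x_i - mean)^2) / n = 786.96
Std = sqrt(786.96) = 28.0528
Z = (x - mean) / std
= (53 - 65.2) / 28.0528
= -12.2 / 28.0528
= -0.43

-0.43


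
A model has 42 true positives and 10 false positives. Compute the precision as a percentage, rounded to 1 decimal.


Precision = TP / (TP + FP) * 100
= 42 / (42 + 10)
= 42 / 52
= 0.8077
= 80.8%

80.8


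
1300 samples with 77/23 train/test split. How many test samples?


Train samples = 1300 * 77% = 1001
Test samples = 1300 - 1001
= 299

299


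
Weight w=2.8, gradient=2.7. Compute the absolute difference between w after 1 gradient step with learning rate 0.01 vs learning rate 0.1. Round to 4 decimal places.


With lr=0.01: w_new = 2.8 - 0.01 * 2.7 = 2.773
With lr=0.1: w_new = 2.8 - 0.1 * 2.7 = 2.53
Absolute difference = |2.773 - 2.53|
= 0.2430

0.2430


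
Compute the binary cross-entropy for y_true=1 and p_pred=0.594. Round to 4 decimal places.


For y=1: Loss = -log(p)
= -log(0.594)
= -(-0.5209)
= 0.5209

0.5209


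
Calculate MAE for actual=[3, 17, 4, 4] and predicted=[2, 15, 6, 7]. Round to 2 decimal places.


Absolute errors: [1, 2, 2, 3]
Sum of absolute errors = 8
MAE = 8 / 4 = 2.00

2.00


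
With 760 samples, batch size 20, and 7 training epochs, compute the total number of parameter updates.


Iterations per epoch = 760 / 20 = 38
Total updates = iterations_per_epoch * epochs
= 38 * 7
= 266

266


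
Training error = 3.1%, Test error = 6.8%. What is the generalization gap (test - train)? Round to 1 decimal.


Generalization gap = test_error - train_error
= 6.8 - 3.1
= 3.7%
A moderate gap.

3.7


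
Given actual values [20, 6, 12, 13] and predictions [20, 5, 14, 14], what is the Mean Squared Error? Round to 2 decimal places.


Differences: [0, 1, -2, -1]
Squared errors: [0, 1, 4, 1]
Sum of squared errors = 6
MSE = 6 / 4 = 1.50

1.50


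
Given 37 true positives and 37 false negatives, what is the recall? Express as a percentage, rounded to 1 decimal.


Recall = TP / (TP + FN) * 100
= 37 / (37 + 37)
= 37 / 74
= 0.5
= 50.0%

50.0


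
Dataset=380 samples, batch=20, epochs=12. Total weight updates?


Iterations per epoch = 380 / 20 = 19
Total updates = iterations_per_epoch * epochs
= 19 * 12
= 228

228


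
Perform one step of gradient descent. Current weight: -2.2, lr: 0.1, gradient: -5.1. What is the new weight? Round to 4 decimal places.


w_new = w_old - lr * gradient
= -2.2 - 0.1 * -5.1
= -2.2 - (-0.51)
= -1.6900

-1.6900


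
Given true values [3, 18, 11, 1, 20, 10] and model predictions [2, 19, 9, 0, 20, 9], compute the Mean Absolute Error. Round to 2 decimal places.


Absolute errors: [1, 1, 2, 1, 0, 1]
Sum of absolute errors = 6
MAE = 6 / 6 = 1.00

1.00


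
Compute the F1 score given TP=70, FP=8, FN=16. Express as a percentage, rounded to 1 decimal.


Precision = TP / (TP + FP) = 70 / 78 = 0.8974
Recall = TP / (TP + FN) = 70 / 86 = 0.814
F1 = 2 * P * R / (P + R)
= 2 * 0.8974 * 0.814 / (0.8974 + 0.814)
= 1.4609 / 1.7114
= 0.8537
As percentage: 85.4%

85.4


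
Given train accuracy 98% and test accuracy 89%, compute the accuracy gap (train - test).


Gap = train_accuracy - test_accuracy
= 98 - 89
= 9%
This moderate gap may indicate mild overfitting.

9


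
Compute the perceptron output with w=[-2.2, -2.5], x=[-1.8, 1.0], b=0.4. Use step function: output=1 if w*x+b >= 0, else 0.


z = w . x + b
= -2.2*-1.8 + -2.5*1.0 + 0.4
= 3.96 + -2.5 + 0.4
= 1.46 + 0.4
= 1.86
Since z = 1.86 >= 0, output = 1

1


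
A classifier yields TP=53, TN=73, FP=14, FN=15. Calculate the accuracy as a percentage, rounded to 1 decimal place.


Accuracy = (TP + TN) / (TP + TN + FP + FN) * 100
= (53 + 73) / (53 + 73 + 14 + 15)
= 126 / 155
= 0.8129
= 81.3%

81.3


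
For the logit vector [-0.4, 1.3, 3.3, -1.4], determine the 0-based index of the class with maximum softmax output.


Softmax is a monotonic transformation, so it preserves the argmax.
We need to find the index of the maximum logit.
Index 0: -0.4
Index 1: 1.3
Index 2: 3.3
Index 3: -1.4
Maximum logit = 3.3 at index 2

2


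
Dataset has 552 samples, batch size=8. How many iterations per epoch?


Iterations per epoch = dataset_size / batch_size
= 552 / 8
= 69

69


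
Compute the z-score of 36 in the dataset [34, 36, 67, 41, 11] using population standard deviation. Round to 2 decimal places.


Mean = (34 + 36 + 67 + 41 + 11) / 5 = 37.8
Variance = sum((x_i - mean)^2) / n = 319.76
Std = sqrt(319.76) = 17.8818
Z = (x - mean) / std
= (36 - 37.8) / 17.8818
= -1.8 / 17.8818
= -0.10

-0.10


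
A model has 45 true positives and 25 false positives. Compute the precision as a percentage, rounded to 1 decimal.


Precision = TP / (TP + FP) * 100
= 45 / (45 + 25)
= 45 / 70
= 0.6429
= 64.3%

64.3


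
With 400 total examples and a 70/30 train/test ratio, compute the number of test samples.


Train samples = 400 * 70% = 280
Test samples = 400 - 280
= 120

120


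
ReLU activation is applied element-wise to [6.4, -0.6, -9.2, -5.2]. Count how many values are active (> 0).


ReLU(x) = max(0, x) for each element:
ReLU(6.4) = 6.4
ReLU(-0.6) = 0
ReLU(-9.2) = 0
ReLU(-5.2) = 0
Active neurons (>0): 1

1


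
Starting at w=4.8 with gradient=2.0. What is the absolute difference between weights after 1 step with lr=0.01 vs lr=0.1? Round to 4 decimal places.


With lr=0.01: w_new = 4.8 - 0.01 * 2.0 = 4.78
With lr=0.1: w_new = 4.8 - 0.1 * 2.0 = 4.6
Absolute difference = |4.78 - 4.6|
= 0.1800

0.1800


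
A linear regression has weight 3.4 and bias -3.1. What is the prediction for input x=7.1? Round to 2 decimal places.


y = 3.4 * 7.1 + (-3.1)
= 24.14 + (-3.1)
= 21.04

21.04


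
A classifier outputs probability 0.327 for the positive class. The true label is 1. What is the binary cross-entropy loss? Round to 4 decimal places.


For y=1: Loss = -log(p)
= -log(0.327)
= -(-1.1178)
= 1.1178

1.1178


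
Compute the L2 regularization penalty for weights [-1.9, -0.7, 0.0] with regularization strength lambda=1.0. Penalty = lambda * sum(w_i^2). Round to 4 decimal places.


Squaring each weight:
(-1.9)^2 = 3.61
(-0.7)^2 = 0.49
0.0^2 = 0.0
Sum of squares = 4.1
Penalty = 1.0 * 4.1 = 4.1000

4.1000


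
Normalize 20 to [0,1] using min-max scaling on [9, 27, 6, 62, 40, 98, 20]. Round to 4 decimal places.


Min = 6, Max = 98
Range = 98 - 6 = 92
Scaled = (x - min) / (max - min)
= (20 - 6) / 92
= 14 / 92
= 0.1522

0.1522


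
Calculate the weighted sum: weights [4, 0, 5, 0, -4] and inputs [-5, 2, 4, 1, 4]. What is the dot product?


Element-wise products:
4 * -5 = -20
0 * 2 = 0
5 * 4 = 20
0 * 1 = 0
-4 * 4 = -16
Sum = -20 + 0 + 20 + 0 + -16
= -16

-16


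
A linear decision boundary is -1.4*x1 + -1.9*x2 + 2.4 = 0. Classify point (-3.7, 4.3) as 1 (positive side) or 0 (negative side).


Compute -1.4 * -3.7 + -1.9 * 4.3 + 2.4
= 5.18 + -8.17 + 2.4
= -0.59
Since -0.59 < 0, the point is on the negative side.

0


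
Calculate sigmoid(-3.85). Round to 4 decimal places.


sigmoid(z) = 1 / (1 + exp(-z))
exp(-(-3.85)) = exp(3.85) = 46.9931
1 + 46.9931 = 47.9931
1 / 47.9931 = 0.0208

0.0208


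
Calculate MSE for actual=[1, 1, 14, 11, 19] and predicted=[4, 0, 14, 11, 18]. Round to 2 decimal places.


Differences: [-3, 1, 0, 0, 1]
Squared errors: [9, 1, 0, 0, 1]
Sum of squared errors = 11
MSE = 11 / 5 = 2.20

2.20


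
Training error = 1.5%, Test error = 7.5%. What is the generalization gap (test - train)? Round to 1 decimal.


Generalization gap = test_error - train_error
= 7.5 - 1.5
= 6.0%
A moderate gap.

6.0


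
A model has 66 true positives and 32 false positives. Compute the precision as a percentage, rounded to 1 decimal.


Precision = TP / (TP + FP) * 100
= 66 / (66 + 32)
= 66 / 98
= 0.6735
= 67.3%

67.3


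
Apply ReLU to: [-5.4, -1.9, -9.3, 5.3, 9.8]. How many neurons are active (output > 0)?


ReLU(x) = max(0, x) for each element:
ReLU(-5.4) = 0
ReLU(-1.9) = 0
ReLU(-9.3) = 0
ReLU(5.3) = 5.3
ReLU(9.8) = 9.8
Active neurons (>0): 2

2


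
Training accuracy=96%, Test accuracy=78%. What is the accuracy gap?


Gap = train_accuracy - test_accuracy
= 96 - 78
= 18%
This gap suggests the model is overfitting.

18


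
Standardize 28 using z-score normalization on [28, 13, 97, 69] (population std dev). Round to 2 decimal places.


Mean = (28 + 13 + 97 + 69) / 4 = 51.75
Variance = sum((x_i - mean)^2) / n = 1102.6875
Std = sqrt(1102.6875) = 33.2067
Z = (x - mean) / std
= (28 - 51.75) / 33.2067
= -23.75 / 33.2067
= -0.72

-0.72


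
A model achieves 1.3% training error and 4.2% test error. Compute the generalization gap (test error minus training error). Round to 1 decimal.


Generalization gap = test_error - train_error
= 4.2 - 1.3
= 2.9%
A moderate gap.

2.9


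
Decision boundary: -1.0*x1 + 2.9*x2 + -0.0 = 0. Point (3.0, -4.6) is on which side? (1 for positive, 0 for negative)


Compute -1.0 * 3.0 + 2.9 * -4.6 + -0.0
= -3.0 + -13.34 + -0.0
= -16.34
Since -16.34 < 0, the point is on the negative side.

0


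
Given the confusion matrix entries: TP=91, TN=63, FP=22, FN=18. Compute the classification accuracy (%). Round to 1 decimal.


Accuracy = (TP + TN) / (TP + TN + FP + FN) * 100
= (91 + 63) / (91 + 63 + 22 + 18)
= 154 / 194
= 0.7938
= 79.4%

79.4


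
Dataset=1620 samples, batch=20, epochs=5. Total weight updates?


Iterations per epoch = 1620 / 20 = 81
Total updates = iterations_per_epoch * epochs
= 81 * 5
= 405

405


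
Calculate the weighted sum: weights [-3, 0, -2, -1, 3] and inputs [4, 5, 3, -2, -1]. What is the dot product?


Element-wise products:
-3 * 4 = -12
0 * 5 = 0
-2 * 3 = -6
-1 * -2 = 2
3 * -1 = -3
Sum = -12 + 0 + -6 + 2 + -3
= -19

-19


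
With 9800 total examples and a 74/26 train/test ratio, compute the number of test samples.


Train samples = 9800 * 74% = 7252
Test samples = 9800 - 7252
= 2548

2548


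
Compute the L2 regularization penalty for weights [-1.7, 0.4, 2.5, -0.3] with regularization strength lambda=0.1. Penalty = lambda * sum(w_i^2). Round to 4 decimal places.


Squaring each weight:
(-1.7)^2 = 2.89
0.4^2 = 0.16
2.5^2 = 6.25
(-0.3)^2 = 0.09
Sum of squares = 9.39
Penalty = 0.1 * 9.39 = 0.9390

0.9390


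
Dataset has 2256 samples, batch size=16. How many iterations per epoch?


Iterations per epoch = dataset_size / batch_size
= 2256 / 16
= 141

141


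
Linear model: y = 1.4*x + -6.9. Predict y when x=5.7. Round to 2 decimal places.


y = 1.4 * 5.7 + (-6.9)
= 7.98 + (-6.9)
= 1.08

1.08


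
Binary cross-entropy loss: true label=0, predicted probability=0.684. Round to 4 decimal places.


For y=0: Loss = -log(1-p)
= -log(1 - 0.684)
= -log(0.316)
= -(-1.152)
= 1.1520

1.1520


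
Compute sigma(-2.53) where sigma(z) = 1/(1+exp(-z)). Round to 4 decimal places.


sigmoid(z) = 1 / (1 + exp(-z))
exp(-(-2.53)) = exp(2.53) = 12.5535
1 + 12.5535 = 13.5535
1 / 13.5535 = 0.0738

0.0738


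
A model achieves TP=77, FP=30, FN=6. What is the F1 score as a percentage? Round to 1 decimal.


Precision = TP / (TP + FP) = 77 / 107 = 0.7196
Recall = TP / (TP + FN) = 77 / 83 = 0.9277
F1 = 2 * P * R / (P + R)
= 2 * 0.7196 * 0.9277 / (0.7196 + 0.9277)
= 1.3352 / 1.6473
= 0.8105
As percentage: 81.1%

81.1


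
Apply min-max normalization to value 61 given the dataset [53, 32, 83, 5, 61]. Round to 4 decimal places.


Min = 5, Max = 83
Range = 83 - 5 = 78
Scaled = (x - min) / (max - min)
= (61 - 5) / 78
= 56 / 78
= 0.7179

0.7179


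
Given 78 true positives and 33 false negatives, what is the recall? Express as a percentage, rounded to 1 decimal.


Recall = TP / (TP + FN) * 100
= 78 / (78 + 33)
= 78 / 111
= 0.7027
= 70.3%

70.3


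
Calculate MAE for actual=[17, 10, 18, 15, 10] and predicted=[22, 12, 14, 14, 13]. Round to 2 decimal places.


Absolute errors: [5, 2, 4, 1, 3]
Sum of absolute errors = 15
MAE = 15 / 5 = 3.00

3.00


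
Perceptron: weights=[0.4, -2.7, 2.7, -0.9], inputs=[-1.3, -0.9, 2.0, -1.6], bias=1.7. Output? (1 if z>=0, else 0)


z = w . x + b
= 0.4*-1.3 + -2.7*-0.9 + 2.7*2.0 + -0.9*-1.6 + 1.7
= -0.52 + 2.43 + 5.4 + 1.44 + 1.7
= 8.75 + 1.7
= 10.45
Since z = 10.45 >= 0, output = 1

1


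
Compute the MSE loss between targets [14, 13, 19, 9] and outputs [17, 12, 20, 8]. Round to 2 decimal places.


Differences: [-3, 1, -1, 1]
Squared errors: [9, 1, 1, 1]
Sum of squared errors = 12
MSE = 12 / 4 = 3.00

3.00


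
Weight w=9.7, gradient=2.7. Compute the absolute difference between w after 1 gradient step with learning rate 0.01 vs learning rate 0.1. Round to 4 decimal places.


With lr=0.01: w_new = 9.7 - 0.01 * 2.7 = 9.673
With lr=0.1: w_new = 9.7 - 0.1 * 2.7 = 9.43
Absolute difference = |9.673 - 9.43|
= 0.2430

0.2430


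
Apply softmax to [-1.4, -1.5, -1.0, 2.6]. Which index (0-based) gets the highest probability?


Softmax is a monotonic transformation, so it preserves the argmax.
We need to find the index of the maximum logit.
Index 0: -1.4
Index 1: -1.5
Index 2: -1.0
Index 3: 2.6
Maximum logit = 2.6 at index 3

3


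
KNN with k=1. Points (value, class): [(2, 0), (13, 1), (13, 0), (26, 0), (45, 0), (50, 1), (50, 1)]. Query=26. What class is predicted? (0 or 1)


Distances from query 26:
Point 26 (class 0): distance = 0
K=1 nearest neighbors: classes = [0]
Votes for class 1: 0 / 1
Majority vote => class 0

0
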